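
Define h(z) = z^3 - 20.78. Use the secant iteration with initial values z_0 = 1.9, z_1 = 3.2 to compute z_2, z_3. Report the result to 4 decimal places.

h(1.9) = -13.921000, h(3.2) = 11.988000
z_2 = 3.200000 − 11.988000·(3.200000 − 1.900000) / (11.988000 − (-13.921000)) = 3.200000 − (15.584400)/(25.909000) = 2.598495
h(2.598495) = -3.234509
z_3 = 2.598495 − (-3.234509)·(2.598495 − 3.200000) / (-3.234509 − 11.988000) = 2.598495 − (1.945574)/(-15.222509) = 2.726304

2.5985, 2.7263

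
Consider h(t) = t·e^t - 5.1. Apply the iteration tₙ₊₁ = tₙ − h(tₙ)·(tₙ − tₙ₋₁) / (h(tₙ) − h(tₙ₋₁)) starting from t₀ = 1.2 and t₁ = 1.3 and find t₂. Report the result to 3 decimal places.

h(1.2) = -1.11586, h(1.3) = -0.32991
t₂ = 1.30000 − (-0.32991)·(1.30000 − 1.20000) / (-0.32991 − (-1.11586)) = 1.30000 − (-0.03299)/(0.78595) = 1.34198

1.342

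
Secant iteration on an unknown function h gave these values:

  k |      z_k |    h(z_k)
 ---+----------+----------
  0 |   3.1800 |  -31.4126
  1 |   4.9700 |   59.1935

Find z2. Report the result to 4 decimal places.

3.8006

z2 = 4.9700 − 59.1935·(4.9700 − 3.1800) / (59.1935 − (-31.4126))
   = 4.9700 − (105.956365)/(90.606100) = 3.800582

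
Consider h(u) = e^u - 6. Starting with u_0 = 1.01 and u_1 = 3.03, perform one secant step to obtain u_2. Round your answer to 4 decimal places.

h(1.01) = -3.254399, h(3.03) = 14.697233
u_2 = 3.030000 − 14.697233·(3.030000 − 1.010000) / (14.697233 − (-3.254399)) = 3.030000 − (29.688410)/(17.951632) = 1.376200

1.3762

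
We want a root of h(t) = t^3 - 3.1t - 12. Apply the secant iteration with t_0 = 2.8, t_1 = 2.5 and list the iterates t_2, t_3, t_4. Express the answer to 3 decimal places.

2.729, 2.737, 2.736

h(2.8) = 1.27200, h(2.5) = -4.12500
t_2 = 2.50000 − (-4.12500)·(2.50000 − 2.80000) / (-4.12500 − 1.27200) = 2.50000 − (1.23750)/(-5.39700) = 2.72929
h(2.72929) = -0.13017
t_3 = 2.72929 − (-0.13017)·(2.72929 − 2.50000) / (-0.13017 − (-4.12500)) = 2.72929 − (-0.02985)/(3.99483) = 2.73677
h(2.73677) = 0.01409
t_4 = 2.73677 − 0.01409·(2.73677 − 2.72929) / (0.01409 − (-0.13017)) = 2.73677 − (0.00011)/(0.14427) = 2.73604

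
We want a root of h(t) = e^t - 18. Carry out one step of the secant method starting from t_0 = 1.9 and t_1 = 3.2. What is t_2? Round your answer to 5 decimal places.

h(1.9) = -11.3141056, h(3.2) = 6.5325302
t_2 = 3.2000000 − 6.5325302·(3.2000000 − 1.9000000) / (6.5325302 − (-11.3141056)) = 3.2000000 − (8.4922893)/(17.8466358) = 2.7241518

2.72415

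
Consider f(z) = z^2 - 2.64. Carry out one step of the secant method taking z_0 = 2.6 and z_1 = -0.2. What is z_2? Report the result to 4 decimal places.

f(2.6) = 4.120000, f(-0.2) = -2.600000
z_2 = -0.200000 − (-2.600000)·(-0.200000 − 2.600000) / (-2.600000 − 4.120000) = -0.200000 − (7.280000)/(-6.720000) = 0.883333

0.8833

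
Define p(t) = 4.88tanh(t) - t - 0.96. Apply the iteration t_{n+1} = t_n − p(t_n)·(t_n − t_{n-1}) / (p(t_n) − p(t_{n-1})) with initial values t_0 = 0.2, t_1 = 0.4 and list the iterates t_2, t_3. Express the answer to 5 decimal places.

0.25697, 0.25397

p(0.2) = -0.1968084, p(0.4) = 0.4941509
t_2 = 0.4000000 − 0.4941509·(0.4000000 − 0.2000000) / (0.4941509 − (-0.1968084)) = 0.4000000 − (0.0988302)/(0.6909594) = 0.2569667
p(0.2569667) = 0.0101396
t_3 = 0.2569667 − 0.0101396·(0.2569667 − 0.4000000) / (0.0101396 − 0.4941509) = 0.2569667 − (-0.0014503)/(-0.4840113) = 0.2539703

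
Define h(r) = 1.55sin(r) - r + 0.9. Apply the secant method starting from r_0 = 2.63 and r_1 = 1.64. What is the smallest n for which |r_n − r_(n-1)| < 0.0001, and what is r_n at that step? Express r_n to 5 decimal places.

n = 6, r_n = 2.17531

h(2.63) = -0.9711718, h(1.64) = 0.8062899
r_2 = 1.6400000 − 0.8062899·(-0.9900000)/(1.7774617) = 2.0890825;  |Δ| = 0.4490825
h(2.0890825) = 0.1573551
r_3 = 2.0890825 − 0.1573551·(0.4490825)/(-0.6489348) = 2.1979770;  |Δ| = 0.1088945
h(2.1979770) = -0.0429649
r_4 = 2.1979770 − (-0.0429649)·(0.1088945)/(-0.2003200) = 2.1746212;  |Δ| = 0.0233558
h(2.1746212) = 0.0012921
r_5 = 2.1746212 − 0.0012921·(-0.0233558)/(0.0442570) = 2.1753031;  |Δ| = 0.0006819
h(2.1753031) = 0.0000098
r_6 = 2.1753031 − 0.0000098·(0.0006819)/(-0.0012823) = 2.1753083;  |Δ| = 0.0000052
|r_6 − r_5| = 0.0000052 < 0.0001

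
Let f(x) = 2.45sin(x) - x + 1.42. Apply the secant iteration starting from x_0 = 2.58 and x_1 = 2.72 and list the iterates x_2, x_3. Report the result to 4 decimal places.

2.6258, 2.6266

f(2.58) = 0.144711, f(2.72) = -0.297425
x_2 = 2.720000 − (-0.297425)·(2.720000 − 2.580000) / (-0.297425 − 0.144711) = 2.720000 − (-0.041640)/(-0.442136) = 2.625822
f(2.625822) = 0.002532
x_3 = 2.625822 − 0.002532·(2.625822 − 2.720000) / (0.002532 − (-0.297425)) = 2.625822 − (-0.000238)/(0.299957) = 2.626617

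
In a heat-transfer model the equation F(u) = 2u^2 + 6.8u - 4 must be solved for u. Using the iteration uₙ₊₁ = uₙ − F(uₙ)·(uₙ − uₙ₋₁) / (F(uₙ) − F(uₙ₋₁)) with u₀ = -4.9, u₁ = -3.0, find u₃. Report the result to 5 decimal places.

F(-4.9) = 10.7000000, F(-3.0) = -6.4000000
u₂ = -3.0000000 − (-6.4000000)·(-3.0000000 − (-4.9000000)) / (-6.4000000 − 10.7000000) = -3.0000000 − (-12.1600000)/(-17.1000000) = -3.7111111
F(-3.7111111) = -1.6908642
u₃ = -3.7111111 − (-1.6908642)·(-3.7111111 − (-3.0000000)) / (-1.6908642 − (-6.4000000)) = -3.7111111 − (1.2023923)/(4.7091358) = -3.9664430

-3.96644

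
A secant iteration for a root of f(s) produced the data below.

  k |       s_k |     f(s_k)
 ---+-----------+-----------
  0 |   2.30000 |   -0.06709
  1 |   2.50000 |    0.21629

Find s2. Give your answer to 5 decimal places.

2.34735

s2 = 2.50000 − 0.21629·(2.50000 − 2.30000) / (0.21629 − (-0.06709))
   = 2.50000 − (0.0432580)/(0.2833800) = 2.3473498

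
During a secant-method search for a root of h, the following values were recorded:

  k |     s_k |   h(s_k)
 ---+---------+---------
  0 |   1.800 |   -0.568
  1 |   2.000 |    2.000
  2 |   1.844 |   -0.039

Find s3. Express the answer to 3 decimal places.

s3 = 1.844 − (-0.039)·(1.844 − 2.000) / (-0.039 − 2.000)
   = 1.844 − (0.00608)/(-2.03900) = 1.84698

1.847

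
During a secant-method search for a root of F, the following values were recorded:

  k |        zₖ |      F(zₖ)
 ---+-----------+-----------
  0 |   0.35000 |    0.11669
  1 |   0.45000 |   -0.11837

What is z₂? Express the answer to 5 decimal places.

z₂ = 0.45000 − (-0.11837)·(0.45000 − 0.35000) / (-0.11837 − 0.11669)
   = 0.45000 − (-0.0118370)/(-0.2350600) = 0.3996426

0.39964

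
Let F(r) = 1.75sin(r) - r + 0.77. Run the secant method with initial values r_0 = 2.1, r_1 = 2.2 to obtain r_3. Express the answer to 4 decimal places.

2.1925

F(2.1) = 0.180616, F(2.2) = -0.015131
r_2 = 2.200000 − (-0.015131)·(2.200000 − 2.100000) / (-0.015131 − 0.180616) = 2.200000 − (-0.001513)/(-0.195748) = 2.192270
F(2.192270) = 0.000517
r_3 = 2.192270 − 0.000517·(2.192270 − 2.200000) / (0.000517 − (-0.015131)) = 2.192270 − (-0.000004)/(0.015649) = 2.192526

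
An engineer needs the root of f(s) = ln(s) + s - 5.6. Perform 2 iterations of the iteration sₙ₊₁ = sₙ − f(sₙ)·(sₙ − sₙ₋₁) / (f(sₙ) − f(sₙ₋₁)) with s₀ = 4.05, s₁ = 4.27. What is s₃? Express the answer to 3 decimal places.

4.172

f(4.05) = -0.15128, f(4.27) = 0.12161
s₂ = 4.27000 − 0.12161·(4.27000 − 4.05000) / (0.12161 − (-0.15128)) = 4.27000 − (0.02676)/(0.27290) = 4.17196
f(4.17196) = 0.00034
s₃ = 4.17196 − 0.00034·(4.17196 − 4.27000) / (0.00034 − 0.12161) = 4.17196 − (-0.00003)/(-0.12127) = 4.17168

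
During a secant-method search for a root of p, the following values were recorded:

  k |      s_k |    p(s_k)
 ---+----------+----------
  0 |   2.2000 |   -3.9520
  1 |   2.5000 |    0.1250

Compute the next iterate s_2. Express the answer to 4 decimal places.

2.4908

s_2 = 2.5000 − 0.1250·(2.5000 − 2.2000) / (0.1250 − (-3.9520))
   = 2.5000 − (0.037500)/(4.077000) = 2.490802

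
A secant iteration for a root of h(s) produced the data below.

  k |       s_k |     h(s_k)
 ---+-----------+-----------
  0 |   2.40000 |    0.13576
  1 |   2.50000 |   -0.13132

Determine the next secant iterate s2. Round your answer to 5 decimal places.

s2 = 2.50000 − (-0.13132)·(2.50000 − 2.40000) / (-0.13132 − 0.13576)
   = 2.50000 − (-0.0131320)/(-0.2670800) = 2.4508312

2.45083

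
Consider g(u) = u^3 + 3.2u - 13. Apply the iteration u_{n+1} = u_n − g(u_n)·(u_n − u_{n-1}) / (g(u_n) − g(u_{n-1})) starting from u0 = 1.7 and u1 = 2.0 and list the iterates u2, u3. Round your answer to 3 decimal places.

1.896, 1.904

g(1.7) = -2.64700, g(2.0) = 1.40000
u2 = 2.00000 − 1.40000·(2.00000 − 1.70000) / (1.40000 − (-2.64700)) = 2.00000 − (0.42000)/(4.04700) = 1.89622
g(1.89622) = -0.11396
u3 = 1.89622 − (-0.11396)·(1.89622 − 2.00000) / (-0.11396 − 1.40000) = 1.89622 − (0.01183)/(-1.51396) = 1.90403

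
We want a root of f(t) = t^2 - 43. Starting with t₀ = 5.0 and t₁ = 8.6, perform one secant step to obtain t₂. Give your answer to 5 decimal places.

f(5.0) = -18.0000000, f(8.6) = 30.9600000
t₂ = 8.6000000 − 30.9600000·(8.6000000 − 5.0000000) / (30.9600000 − (-18.0000000)) = 8.6000000 − (111.4560000)/(48.9600000) = 6.3235294

6.32353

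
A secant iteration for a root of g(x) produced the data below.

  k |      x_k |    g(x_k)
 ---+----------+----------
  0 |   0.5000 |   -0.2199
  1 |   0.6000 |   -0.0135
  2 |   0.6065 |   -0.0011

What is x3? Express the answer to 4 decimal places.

x3 = 0.6065 − (-0.0011)·(0.6065 − 0.6000) / (-0.0011 − (-0.0135))
   = 0.6065 − (-0.000007)/(0.012400) = 0.607077

0.6071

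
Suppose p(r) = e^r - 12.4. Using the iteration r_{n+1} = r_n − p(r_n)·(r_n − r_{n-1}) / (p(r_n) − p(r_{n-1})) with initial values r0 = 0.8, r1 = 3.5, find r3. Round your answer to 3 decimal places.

2.146

p(0.8) = -10.17446, p(3.5) = 20.71545
r2 = 3.50000 − 20.71545·(3.50000 − 0.80000) / (20.71545 − (-10.17446)) = 3.50000 − (55.93172)/(30.88991) = 1.68932
p(1.68932) = -6.98420
r3 = 1.68932 − (-6.98420)·(1.68932 − 3.50000) / (-6.98420 − 20.71545) = 1.68932 − (12.64614)/(-27.69965) = 2.14587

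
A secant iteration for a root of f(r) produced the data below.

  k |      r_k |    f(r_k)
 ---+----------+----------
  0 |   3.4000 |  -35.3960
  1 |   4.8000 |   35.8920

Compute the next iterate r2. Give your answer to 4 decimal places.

4.0951

r2 = 4.8000 − 35.8920·(4.8000 − 3.4000) / (35.8920 − (-35.3960))
   = 4.8000 − (50.248800)/(71.288000) = 4.095130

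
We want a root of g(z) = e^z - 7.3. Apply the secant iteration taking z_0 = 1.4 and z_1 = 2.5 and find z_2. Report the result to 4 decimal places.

1.8392

g(1.4) = -3.244800, g(2.5) = 4.882494
z_2 = 2.500000 − 4.882494·(2.500000 − 1.400000) / (4.882494 − (-3.244800)) = 2.500000 − (5.370743)/(8.127294) = 1.839172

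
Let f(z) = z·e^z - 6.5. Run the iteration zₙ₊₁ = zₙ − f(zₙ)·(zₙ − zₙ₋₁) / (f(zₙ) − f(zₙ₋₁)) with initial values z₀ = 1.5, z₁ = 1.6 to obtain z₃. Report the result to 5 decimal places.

1.47999

f(1.5) = 0.2225336, f(1.6) = 1.4248519
z₂ = 1.6000000 − 1.4248519·(1.6000000 − 1.5000000) / (1.4248519 − 0.2225336) = 1.6000000 − (0.1424852)/(1.2023183) = 1.4814913
f(1.4814913) = 0.0178235
z₃ = 1.4814913 − 0.0178235·(1.4814913 − 1.6000000) / (0.0178235 − 1.4248519) = 1.4814913 − (-0.0021122)/(-1.4070284) = 1.4799901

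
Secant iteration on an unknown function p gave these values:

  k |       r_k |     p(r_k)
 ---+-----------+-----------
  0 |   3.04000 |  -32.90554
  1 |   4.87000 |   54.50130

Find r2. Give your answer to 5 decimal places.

3.72893

r2 = 4.87000 − 54.50130·(4.87000 − 3.04000) / (54.50130 − (-32.90554))
   = 4.87000 − (99.7373790)/(87.4068400) = 3.7289294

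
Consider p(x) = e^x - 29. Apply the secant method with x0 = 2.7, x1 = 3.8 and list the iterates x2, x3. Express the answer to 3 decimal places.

p(2.7) = -14.12027, p(3.8) = 15.70118
x2 = 3.80000 − 15.70118·(3.80000 − 2.70000) / (15.70118 − (-14.12027)) = 3.80000 − (17.27130)/(29.82145) = 3.22084
p(3.22084) = -3.95077
x3 = 3.22084 − (-3.95077)·(3.22084 − 3.80000) / (-3.95077 − 15.70118) = 3.22084 − (2.28812)/(-19.65196) = 3.33728

3.221, 3.337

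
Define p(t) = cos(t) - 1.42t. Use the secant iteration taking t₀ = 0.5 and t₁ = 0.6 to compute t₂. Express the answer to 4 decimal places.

0.5863

p(0.5) = 0.167583, p(0.6) = -0.026664
t₂ = 0.600000 − (-0.026664)·(0.600000 − 0.500000) / (-0.026664 − 0.167583) = 0.600000 − (-0.002666)/(-0.194247) = 0.586273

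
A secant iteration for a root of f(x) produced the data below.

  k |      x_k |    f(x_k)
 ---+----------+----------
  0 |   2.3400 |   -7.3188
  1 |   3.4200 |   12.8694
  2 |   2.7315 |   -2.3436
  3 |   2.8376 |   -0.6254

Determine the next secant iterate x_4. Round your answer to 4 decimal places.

2.8762

x_4 = 2.8376 − (-0.6254)·(2.8376 − 2.7315) / (-0.6254 − (-2.3436))
   = 2.8376 − (-0.066355)/(1.718200) = 2.876219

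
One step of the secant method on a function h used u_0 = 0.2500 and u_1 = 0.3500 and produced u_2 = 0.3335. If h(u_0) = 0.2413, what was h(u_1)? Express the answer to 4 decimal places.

-0.0477

The secant line through (0.2500, 0.2413) and (0.3500, h(u_1)) crosses zero at u_2 = 0.3335.
So (0.2500, 0.2413), (0.3500, h(u_1)), (0.3335, 0) are collinear:
h(u_1) = 0.2413 · (0.3500 − 0.3335) / (0.2500 − 0.3335) = 0.2413 · (0.016500)/(-0.083500) = -0.047682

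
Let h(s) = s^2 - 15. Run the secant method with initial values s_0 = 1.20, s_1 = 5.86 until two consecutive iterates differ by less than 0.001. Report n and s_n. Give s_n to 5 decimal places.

n = 6, s_n = 3.87298

h(1.20) = -13.5600000, h(5.86) = 19.3396000
s_2 = 5.8600000 − 19.3396000·(4.6600000)/(32.8996000) = 3.1206799;  |Δ| = 2.7393201
h(3.1206799) = -5.2613570
s_3 = 3.1206799 − (-5.2613570)·(-2.7393201)/(-24.6009570) = 3.7065328;  |Δ| = 0.5858529
h(3.7065328) = -1.2616150
s_4 = 3.7065328 − (-1.2616150)·(0.5858529)/(3.9997421) = 3.8913249;  |Δ| = 0.1847921
h(3.8913249) = 0.1424091
s_5 = 3.8913249 − 0.1424091·(0.1847921)/(1.4040241) = 3.8725815;  |Δ| = 0.0187433
h(3.8725815) = -0.0031123
s_6 = 3.8725815 − (-0.0031123)·(-0.0187433)/(-0.1455214) = 3.8729824;  |Δ| = 0.0004009
|s_6 − s_5| = 0.0004009 < 0.001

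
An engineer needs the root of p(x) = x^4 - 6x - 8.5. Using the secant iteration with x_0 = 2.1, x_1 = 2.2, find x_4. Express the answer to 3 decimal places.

2.151

p(2.1) = -1.65190, p(2.2) = 1.72560
x_2 = 2.20000 − 1.72560·(2.20000 − 2.10000) / (1.72560 − (-1.65190)) = 2.20000 − (0.17256)/(3.37750) = 2.14891
p(2.14891) = -0.06929
x_3 = 2.14891 − (-0.06929)·(2.14891 − 2.20000) / (-0.06929 − 1.72560) = 2.14891 − (0.00354)/(-1.79489) = 2.15088
p(2.15088) = -0.00273
x_4 = 2.15088 − (-0.00273)·(2.15088 − 2.14891) / (-0.00273 − (-0.06929)) = 2.15088 − (-0.00001)/(0.06656) = 2.15096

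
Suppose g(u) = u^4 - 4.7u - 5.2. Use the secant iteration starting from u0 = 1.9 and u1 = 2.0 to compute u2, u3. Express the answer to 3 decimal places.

g(1.9) = -1.09790, g(2.0) = 1.40000
u2 = 2.00000 − 1.40000·(2.00000 − 1.90000) / (1.40000 − (-1.09790)) = 2.00000 − (0.14000)/(2.49790) = 1.94395
g(1.94395) = -0.05609
u3 = 1.94395 − (-0.05609)·(1.94395 − 2.00000) / (-0.05609 − 1.40000) = 1.94395 − (0.00314)/(-1.45609) = 1.94611

1.944, 1.946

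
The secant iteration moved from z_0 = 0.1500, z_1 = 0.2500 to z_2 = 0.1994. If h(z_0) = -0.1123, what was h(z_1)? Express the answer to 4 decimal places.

0.1150

The secant line through (0.1500, -0.1123) and (0.2500, h(z_1)) crosses zero at z_2 = 0.1994.
So (0.1500, -0.1123), (0.2500, h(z_1)), (0.1994, 0) are collinear:
h(z_1) = -0.1123 · (0.2500 − 0.1994) / (0.1500 − 0.1994) = -0.1123 · (0.050600)/(-0.049400) = 0.115028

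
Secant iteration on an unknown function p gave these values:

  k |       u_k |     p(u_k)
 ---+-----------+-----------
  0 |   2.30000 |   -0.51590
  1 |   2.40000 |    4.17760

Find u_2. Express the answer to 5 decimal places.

2.31099

u_2 = 2.40000 − 4.17760·(2.40000 − 2.30000) / (4.17760 − (-0.51590))
   = 2.40000 − (0.4177600)/(4.6935000) = 2.3109918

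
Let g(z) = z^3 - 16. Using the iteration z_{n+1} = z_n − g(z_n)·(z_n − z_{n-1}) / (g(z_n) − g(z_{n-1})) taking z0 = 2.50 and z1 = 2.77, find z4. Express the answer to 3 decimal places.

g(2.50) = -0.37500, g(2.77) = 5.25393
z2 = 2.77000 − 5.25393·(2.77000 − 2.50000) / (5.25393 − (-0.37500)) = 2.77000 − (1.41856)/(5.62893) = 2.51799
g(2.51799) = -0.03530
z3 = 2.51799 − (-0.03530)·(2.51799 − 2.77000) / (-0.03530 − 5.25393) = 2.51799 − (0.00890)/(-5.28924) = 2.51967
g(2.51967) = -0.00329
z4 = 2.51967 − (-0.00329)·(2.51967 − 2.51799) / (-0.00329 − (-0.03530)) = 2.51967 − (-0.00001)/(0.03202) = 2.51984

2.520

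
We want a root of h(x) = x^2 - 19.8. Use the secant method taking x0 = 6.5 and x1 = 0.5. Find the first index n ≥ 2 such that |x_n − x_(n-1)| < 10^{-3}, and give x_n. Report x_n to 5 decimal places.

n = 7, x_n = 4.44972

h(6.5) = 22.4500000, h(0.5) = -19.5500000
x2 = 0.5000000 − (-19.5500000)·(-6.0000000)/(-42.0000000) = 3.2928571;  |Δ| = 2.7928571
h(3.2928571) = -8.9570918
x3 = 3.2928571 − (-8.9570918)·(2.7928571)/(10.5929082) = 5.6544256;  |Δ| = 2.3615685
h(5.6544256) = 12.1725290
x4 = 5.6544256 − 12.1725290·(2.3615685)/(21.1296208) = 4.2939535;  |Δ| = 1.3604721
h(4.2939535) = -1.3619637
x5 = 4.2939535 − (-1.3619637)·(-1.3604721)/(-13.5344927) = 4.4308565;  |Δ| = 0.1369031
h(4.4308565) = -0.1675104
x6 = 4.4308565 − (-0.1675104)·(0.1369031)/(1.1944533) = 4.4500558;  |Δ| = 0.0191993
h(4.4500558) = 0.0029971
x7 = 4.4500558 − 0.0029971·(0.0191993)/(0.1705074) = 4.4497184;  |Δ| = 0.0003375
|x7 − x6| = 0.0003375 < 10^{-3}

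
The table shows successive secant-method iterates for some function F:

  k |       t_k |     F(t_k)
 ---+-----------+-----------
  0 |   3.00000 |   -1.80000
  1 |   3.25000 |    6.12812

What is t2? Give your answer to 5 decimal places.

t2 = 3.25000 − 6.12812·(3.25000 − 3.00000) / (6.12812 − (-1.80000))
   = 3.25000 − (1.5320300)/(7.9281200) = 3.0567600

3.05676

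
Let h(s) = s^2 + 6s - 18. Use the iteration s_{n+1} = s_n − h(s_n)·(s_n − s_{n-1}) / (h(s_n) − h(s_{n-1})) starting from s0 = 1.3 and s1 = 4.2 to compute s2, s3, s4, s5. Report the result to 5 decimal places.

h(1.3) = -8.5100000, h(4.2) = 24.8400000
s2 = 4.2000000 − 24.8400000·(4.2000000 − 1.3000000) / (24.8400000 − (-8.5100000)) = 4.2000000 − (72.0360000)/(33.3500000) = 2.0400000
h(2.0400000) = -1.5984000
s3 = 2.0400000 − (-1.5984000)·(2.0400000 − 4.2000000) / (-1.5984000 − 24.8400000) = 2.0400000 − (3.4525440)/(-26.4384000) = 2.1705882
h(2.1705882) = -0.2650173
s4 = 2.1705882 − (-0.2650173)·(2.1705882 − 2.0400000) / (-0.2650173 − (-1.5984000)) = 2.1705882 − (-0.0346081)/(1.3333827) = 2.1965434
h(2.1965434) = 0.0040631
s5 = 2.1965434 − 0.0040631·(2.1965434 − 2.1705882) / (0.0040631 − (-0.2650173)) = 2.1965434 − (0.0001055)/(0.2690804) = 2.1961515

2.04000, 2.17059, 2.19654, 2.19615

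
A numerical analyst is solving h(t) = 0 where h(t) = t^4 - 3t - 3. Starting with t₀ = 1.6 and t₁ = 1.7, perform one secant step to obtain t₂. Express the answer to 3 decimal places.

1.683

h(1.6) = -1.24640, h(1.7) = 0.25210
t₂ = 1.70000 − 0.25210·(1.70000 − 1.60000) / (0.25210 − (-1.24640)) = 1.70000 − (0.02521)/(1.49850) = 1.68318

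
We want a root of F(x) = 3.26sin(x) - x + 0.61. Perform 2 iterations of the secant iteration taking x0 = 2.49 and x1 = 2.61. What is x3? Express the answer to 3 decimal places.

2.517

F(2.49) = 0.09704, F(2.61) = -0.34748
x2 = 2.61000 − (-0.34748)·(2.61000 − 2.49000) / (-0.34748 − 0.09704) = 2.61000 − (-0.04170)/(-0.44452) = 2.51620
F(2.51620) = 0.00227
x3 = 2.51620 − 0.00227·(2.51620 − 2.61000) / (0.00227 − (-0.34748)) = 2.51620 − (-0.00021)/(0.34975) = 2.51680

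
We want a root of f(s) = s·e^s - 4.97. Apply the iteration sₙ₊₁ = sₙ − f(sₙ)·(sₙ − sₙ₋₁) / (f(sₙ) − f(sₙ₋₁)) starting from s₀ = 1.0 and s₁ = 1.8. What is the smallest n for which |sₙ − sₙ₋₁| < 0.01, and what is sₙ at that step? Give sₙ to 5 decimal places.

n = 5, sₙ = 1.32324

f(1.0) = -2.2517182, f(1.8) = 5.9193654
s₂ = 1.8000000 − 5.9193654·(0.8000000)/(8.1710836) = 1.2204572;  |Δ| = 0.5795428
f(1.2204572) = -0.8341916
s₃ = 1.2204572 − (-0.8341916)·(-0.5795428)/(-6.7535570) = 1.2920417;  |Δ| = 0.0715845
f(1.2920417) = -0.2666954
s₄ = 1.2920417 − (-0.2666954)·(0.0715845)/(0.5674962) = 1.3256829;  |Δ| = 0.0336412
f(1.3256829) = 0.0208717
s₅ = 1.3256829 − 0.0208717·(0.0336412)/(0.2875671) = 1.3232412;  |Δ| = 0.0024417
|s₅ − s₄| = 0.0024417 < 0.01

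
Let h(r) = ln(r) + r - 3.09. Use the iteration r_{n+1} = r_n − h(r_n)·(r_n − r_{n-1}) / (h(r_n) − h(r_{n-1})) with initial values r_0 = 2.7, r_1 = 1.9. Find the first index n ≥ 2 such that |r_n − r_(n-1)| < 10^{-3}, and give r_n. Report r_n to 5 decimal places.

n = 4, r_n = 2.27015

h(2.7) = 0.6032518, h(1.9) = -0.5481461
r_2 = 1.9000000 − (-0.5481461)·(-0.8000000)/(-1.1513979) = 2.2808561;  |Δ| = 0.3808561
h(2.2808561) = 0.0154069
r_3 = 2.2808561 − 0.0154069·(0.3808561)/(0.5635530) = 2.2704439;  |Δ| = 0.0104122
h(2.2704439) = 0.0004192
r_4 = 2.2704439 − 0.0004192·(-0.0104122)/(-0.0149877) = 2.2701526;  |Δ| = 0.0002913
|r_4 − r_3| = 0.0002913 < 10^{-3}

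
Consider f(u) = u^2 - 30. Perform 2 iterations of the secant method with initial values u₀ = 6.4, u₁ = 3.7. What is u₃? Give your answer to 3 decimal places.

f(6.4) = 10.96000, f(3.7) = -16.31000
u₂ = 3.70000 − (-16.31000)·(3.70000 − 6.40000) / (-16.31000 − 10.96000) = 3.70000 − (44.03700)/(-27.27000) = 5.31485
f(5.31485) = -1.75235
u₃ = 5.31485 − (-1.75235)·(5.31485 − 3.70000) / (-1.75235 − (-16.31000)) = 5.31485 − (-2.82979)/(14.55765) = 5.50924

5.509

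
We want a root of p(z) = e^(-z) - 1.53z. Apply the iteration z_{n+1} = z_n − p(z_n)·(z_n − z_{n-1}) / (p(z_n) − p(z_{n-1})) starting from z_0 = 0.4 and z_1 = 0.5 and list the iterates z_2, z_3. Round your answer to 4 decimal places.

p(0.4) = 0.058320, p(0.5) = -0.158469
z_2 = 0.500000 − (-0.158469)·(0.500000 − 0.400000) / (-0.158469 − 0.058320) = 0.500000 − (-0.015847)/(-0.216789) = 0.426902
p(0.426902) = -0.000632
z_3 = 0.426902 − (-0.000632)·(0.426902 − 0.500000) / (-0.000632 − (-0.158469)) = 0.426902 − (0.000046)/(0.157837) = 0.426609

0.4269, 0.4266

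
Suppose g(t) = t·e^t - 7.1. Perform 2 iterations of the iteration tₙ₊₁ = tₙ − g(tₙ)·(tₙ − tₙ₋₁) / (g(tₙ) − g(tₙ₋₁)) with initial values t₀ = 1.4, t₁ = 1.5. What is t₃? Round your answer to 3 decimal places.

g(1.4) = -1.42272, g(1.5) = -0.37747
t₂ = 1.50000 − (-0.37747)·(1.50000 − 1.40000) / (-0.37747 − (-1.42272)) = 1.50000 − (-0.03775)/(1.04525) = 1.53611
g(1.53611) = 0.03753
t₃ = 1.53611 − 0.03753·(1.53611 − 1.50000) / (0.03753 − (-0.37747)) = 1.53611 − (0.00136)/(0.41500) = 1.53285

1.533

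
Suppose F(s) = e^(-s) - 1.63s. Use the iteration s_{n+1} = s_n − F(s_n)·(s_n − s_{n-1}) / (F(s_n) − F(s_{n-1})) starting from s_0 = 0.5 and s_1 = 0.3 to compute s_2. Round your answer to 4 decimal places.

0.4094

F(0.5) = -0.208469, F(0.3) = 0.251818
s_2 = 0.300000 − 0.251818·(0.300000 − 0.500000) / (0.251818 − (-0.208469)) = 0.300000 − (-0.050364)/(0.460288) = 0.409418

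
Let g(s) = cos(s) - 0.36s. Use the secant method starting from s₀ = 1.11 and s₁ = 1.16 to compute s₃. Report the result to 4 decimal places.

1.1457

g(1.11) = 0.045062, g(1.16) = -0.018260
s₂ = 1.160000 − (-0.018260)·(1.160000 − 1.110000) / (-0.018260 − 0.045062) = 1.160000 − (-0.000913)/(-0.063322) = 1.145581
g(1.145581) = 0.000107
s₃ = 1.145581 − 0.000107·(1.145581 − 1.160000) / (0.000107 − (-0.018260)) = 1.145581 − (-0.000002)/(0.018368) = 1.145666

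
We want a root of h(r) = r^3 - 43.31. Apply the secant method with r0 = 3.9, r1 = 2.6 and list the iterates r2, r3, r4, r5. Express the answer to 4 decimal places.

3.4014, 3.5470, 3.5107, 3.5118

h(3.9) = 16.009000, h(2.6) = -25.734000
r2 = 2.600000 − (-25.734000)·(2.600000 − 3.900000) / (-25.734000 − 16.009000) = 2.600000 − (33.454200)/(-41.743000) = 3.401433
h(3.401433) = -3.956297
r3 = 3.401433 − (-3.956297)·(3.401433 − 2.600000) / (-3.956297 − (-25.734000)) = 3.401433 − (-3.170706)/(21.777703) = 3.547027
h(3.547027) = 1.316556
r4 = 3.547027 − 1.316556·(3.547027 − 3.401433) / (1.316556 − (-3.956297)) = 3.547027 − (0.191683)/(5.272853) = 3.510674
h(3.510674) = -0.041536
r5 = 3.510674 − (-0.041536)·(3.510674 − 3.547027) / (-0.041536 − 1.316556) = 3.510674 − (0.001510)/(-1.358092) = 3.511786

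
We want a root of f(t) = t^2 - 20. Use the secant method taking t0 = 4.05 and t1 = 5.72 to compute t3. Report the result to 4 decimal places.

4.4655

f(4.05) = -3.597500, f(5.72) = 12.718400
t2 = 5.720000 − 12.718400·(5.720000 − 4.050000) / (12.718400 − (-3.597500)) = 5.720000 − (21.239728)/(16.315900) = 4.418219
f(4.418219) = -0.479341
t3 = 4.418219 − (-0.479341)·(4.418219 − 5.720000) / (-0.479341 − 12.718400) = 4.418219 − (0.623996)/(-13.197741) = 4.465500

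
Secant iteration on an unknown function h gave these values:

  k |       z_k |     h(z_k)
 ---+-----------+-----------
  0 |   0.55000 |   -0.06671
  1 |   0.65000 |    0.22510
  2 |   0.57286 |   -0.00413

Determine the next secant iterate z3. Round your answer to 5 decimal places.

0.57425

z3 = 0.57286 − (-0.00413)·(0.57286 − 0.65000) / (-0.00413 − 0.22510)
   = 0.57286 − (0.0003186)/(-0.2292300) = 0.5742498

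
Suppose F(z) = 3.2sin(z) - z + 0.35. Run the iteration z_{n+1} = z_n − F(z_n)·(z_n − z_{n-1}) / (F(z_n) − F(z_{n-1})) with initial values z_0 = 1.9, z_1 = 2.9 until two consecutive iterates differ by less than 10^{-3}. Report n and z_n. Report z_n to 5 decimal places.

n = 5, z_n = 2.43284

F(1.9) = 1.4781603, F(2.9) = -1.7844021
z_2 = 2.9000000 − (-1.7844021)·(1.0000000)/(-3.2625624) = 2.3530673;  |Δ| = 0.5469327
F(2.3530673) = 0.2667394
z_3 = 2.3530673 − 0.2667394·(-0.5469327)/(2.0511416) = 2.4241928;  |Δ| = 0.0711255
F(2.4241928) = 0.0295756
z_4 = 2.4241928 − 0.0295756·(0.0711255)/(-0.2371638) = 2.4330626;  |Δ| = 0.0088697
F(2.4330626) = -0.0007638
z_5 = 2.4330626 − (-0.0007638)·(0.0088697)/(-0.0303395) = 2.4328392;  |Δ| = 0.0002233
|z_5 − z_4| = 0.0002233 < 10^{-3}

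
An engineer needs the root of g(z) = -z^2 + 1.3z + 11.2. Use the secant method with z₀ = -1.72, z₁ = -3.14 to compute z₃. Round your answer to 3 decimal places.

-2.756

g(-1.72) = 6.00560, g(-3.14) = -2.74160
z₂ = -3.14000 − (-2.74160)·(-3.14000 − (-1.72000)) / (-2.74160 − 6.00560) = -3.14000 − (3.89307)/(-8.74720) = -2.69494
g(-2.69494) = 0.43391
z₃ = -2.69494 − 0.43391·(-2.69494 − (-3.14000)) / (0.43391 − (-2.74160)) = -2.69494 − (0.19312)/(3.17551) = -2.75575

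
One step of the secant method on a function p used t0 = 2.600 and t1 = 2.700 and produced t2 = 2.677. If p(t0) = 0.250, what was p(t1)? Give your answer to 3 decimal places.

The secant line through (2.600, 0.250) and (2.700, p(t1)) crosses zero at t2 = 2.677.
So (2.600, 0.250), (2.700, p(t1)), (2.677, 0) are collinear:
p(t1) = 0.250 · (2.700 − 2.677) / (2.600 − 2.677) = 0.250 · (0.02300)/(-0.07700) = -0.07468

-0.075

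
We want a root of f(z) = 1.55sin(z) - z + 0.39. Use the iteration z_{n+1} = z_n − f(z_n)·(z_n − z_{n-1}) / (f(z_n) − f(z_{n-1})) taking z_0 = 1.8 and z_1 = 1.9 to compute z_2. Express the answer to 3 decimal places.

f(1.8) = 0.09946, f(1.9) = -0.04323
z_2 = 1.90000 − (-0.04323)·(1.90000 − 1.80000) / (-0.04323 − 0.09946) = 1.90000 − (-0.00432)/(-0.14270) = 1.86970

1.870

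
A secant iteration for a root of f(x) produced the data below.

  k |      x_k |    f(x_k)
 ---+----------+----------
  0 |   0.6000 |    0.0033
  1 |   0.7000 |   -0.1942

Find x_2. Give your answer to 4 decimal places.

x_2 = 0.7000 − (-0.1942)·(0.7000 − 0.6000) / (-0.1942 − 0.0033)
   = 0.7000 − (-0.019420)/(-0.197500) = 0.601671

0.6017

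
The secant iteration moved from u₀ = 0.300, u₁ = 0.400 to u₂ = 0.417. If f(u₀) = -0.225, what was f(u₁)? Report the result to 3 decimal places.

-0.033

The secant line through (0.300, -0.225) and (0.400, f(u₁)) crosses zero at u₂ = 0.417.
So (0.300, -0.225), (0.400, f(u₁)), (0.417, 0) are collinear:
f(u₁) = -0.225 · (0.400 − 0.417) / (0.300 − 0.417) = -0.225 · (-0.01700)/(-0.11700) = -0.03269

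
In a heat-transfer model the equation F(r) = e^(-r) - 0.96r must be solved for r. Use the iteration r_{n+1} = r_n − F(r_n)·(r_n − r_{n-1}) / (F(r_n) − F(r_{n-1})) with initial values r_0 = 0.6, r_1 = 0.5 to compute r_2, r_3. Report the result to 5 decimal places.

F(0.6) = -0.0271884, F(0.5) = 0.1265307
r_2 = 0.5000000 − 0.1265307·(0.5000000 − 0.6000000) / (0.1265307 − (-0.0271884)) = 0.5000000 − (-0.0126531)/(0.1537190) = 0.5823129
F(0.5823129) = -0.0004156
r_3 = 0.5823129 − (-0.0004156)·(0.5823129 − 0.5000000) / (-0.0004156 − 0.1265307) = 0.5823129 − (-0.0000342)/(-0.1269462) = 0.5820435

0.58231, 0.58204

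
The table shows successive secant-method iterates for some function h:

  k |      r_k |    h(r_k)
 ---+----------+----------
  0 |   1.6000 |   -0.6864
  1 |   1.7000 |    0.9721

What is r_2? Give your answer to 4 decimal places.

r_2 = 1.7000 − 0.9721·(1.7000 − 1.6000) / (0.9721 − (-0.6864))
   = 1.7000 − (0.097210)/(1.658500) = 1.641387

1.6414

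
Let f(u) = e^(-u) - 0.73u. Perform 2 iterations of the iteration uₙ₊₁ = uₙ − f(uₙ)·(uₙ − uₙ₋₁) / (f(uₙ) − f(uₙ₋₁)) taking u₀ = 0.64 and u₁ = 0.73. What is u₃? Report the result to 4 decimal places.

0.6883

f(0.64) = 0.060092, f(0.73) = -0.050991
u₂ = 0.730000 − (-0.050991)·(0.730000 − 0.640000) / (-0.050991 − 0.060092) = 0.730000 − (-0.004589)/(-0.111083) = 0.688687
f(0.688687) = -0.000506
u₃ = 0.688687 − (-0.000506)·(0.688687 − 0.730000) / (-0.000506 − (-0.050991)) = 0.688687 − (0.000021)/(0.050485) = 0.688273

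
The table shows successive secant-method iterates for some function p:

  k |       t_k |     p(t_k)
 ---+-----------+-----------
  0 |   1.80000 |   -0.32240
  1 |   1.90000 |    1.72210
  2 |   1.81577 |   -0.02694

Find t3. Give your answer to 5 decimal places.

1.81707

t3 = 1.81577 − (-0.02694)·(1.81577 − 1.90000) / (-0.02694 − 1.72210)
   = 1.81577 − (0.0022692)/(-1.7490400) = 1.8170674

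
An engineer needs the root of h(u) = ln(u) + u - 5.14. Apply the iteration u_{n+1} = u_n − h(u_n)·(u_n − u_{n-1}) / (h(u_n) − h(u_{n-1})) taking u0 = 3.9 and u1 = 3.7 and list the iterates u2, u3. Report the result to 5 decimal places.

3.80423, 3.80396

h(3.9) = 0.1209766, h(3.7) = -0.1316672
u2 = 3.7000000 − (-0.1316672)·(3.7000000 − 3.9000000) / (-0.1316672 − 0.1209766) = 3.7000000 − (0.0263334)/(-0.2526437) = 3.8042315
h(3.8042315) = 0.0003455
u3 = 3.8042315 − 0.0003455·(3.8042315 − 3.7000000) / (0.0003455 − (-0.1316672)) = 3.8042315 − (0.0000360)/(0.1320127) = 3.8039587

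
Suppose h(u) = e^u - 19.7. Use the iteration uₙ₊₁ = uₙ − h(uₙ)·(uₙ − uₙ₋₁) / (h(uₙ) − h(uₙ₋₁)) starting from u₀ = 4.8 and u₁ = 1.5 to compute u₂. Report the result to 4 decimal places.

h(4.8) = 101.810418, h(1.5) = -15.218311
u₂ = 1.500000 − (-15.218311)·(1.500000 − 4.800000) / (-15.218311 − 101.810418) = 1.500000 − (50.220426)/(-117.028728) = 1.929129

1.9291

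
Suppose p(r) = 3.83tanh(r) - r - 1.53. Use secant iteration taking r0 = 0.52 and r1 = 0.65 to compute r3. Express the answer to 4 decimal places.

0.6440

p(0.52) = -0.220409, p(0.65) = 0.009496
r2 = 0.650000 − 0.009496·(0.650000 − 0.520000) / (0.009496 − (-0.220409)) = 0.650000 − (0.001234)/(0.229905) = 0.644630
p(0.644630) = 0.000979
r3 = 0.644630 − 0.000979·(0.644630 − 0.650000) / (0.000979 − 0.009496) = 0.644630 − (-0.000005)/(-0.008517) = 0.644014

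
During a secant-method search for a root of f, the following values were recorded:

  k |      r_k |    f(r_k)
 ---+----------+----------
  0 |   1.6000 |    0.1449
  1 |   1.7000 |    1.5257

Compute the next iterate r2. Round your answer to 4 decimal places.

1.5895

r2 = 1.7000 − 1.5257·(1.7000 − 1.6000) / (1.5257 − 0.1449)
   = 1.7000 − (0.152570)/(1.380800) = 1.589506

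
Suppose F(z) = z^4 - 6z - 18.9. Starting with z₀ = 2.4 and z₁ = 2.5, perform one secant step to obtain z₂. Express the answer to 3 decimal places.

F(2.4) = -0.12240, F(2.5) = 5.16250
z₂ = 2.50000 − 5.16250·(2.50000 − 2.40000) / (5.16250 − (-0.12240)) = 2.50000 − (0.51625)/(5.28490) = 2.40232

2.402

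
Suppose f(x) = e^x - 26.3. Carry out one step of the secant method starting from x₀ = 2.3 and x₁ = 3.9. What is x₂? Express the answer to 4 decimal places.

f(2.3) = -16.325818, f(3.9) = 23.102449
x₂ = 3.900000 − 23.102449·(3.900000 − 2.300000) / (23.102449 − (-16.325818)) = 3.900000 − (36.963919)/(39.428267) = 2.962502

2.9625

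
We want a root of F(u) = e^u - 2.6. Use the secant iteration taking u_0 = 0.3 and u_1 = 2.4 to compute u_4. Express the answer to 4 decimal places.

F(0.3) = -1.250141, F(2.4) = 8.423176
u_2 = 2.400000 − 8.423176·(2.400000 − 0.300000) / (8.423176 − (-1.250141)) = 2.400000 − (17.688670)/(9.673318) = 0.571396
F(0.571396) = -0.829263
u_3 = 0.571396 − (-0.829263)·(0.571396 − 2.400000) / (-0.829263 − 8.423176) = 0.571396 − (1.516394)/(-9.252440) = 0.735287
F(0.735287) = -0.513919
u_4 = 0.735287 − (-0.513919)·(0.735287 − 0.571396) / (-0.513919 − (-0.829263)) = 0.735287 − (-0.084227)/(0.315344) = 1.002382

1.0024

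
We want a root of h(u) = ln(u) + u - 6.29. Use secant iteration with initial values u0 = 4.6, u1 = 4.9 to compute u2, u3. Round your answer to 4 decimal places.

h(4.6) = -0.163944, h(4.9) = 0.199235
u2 = 4.900000 − 0.199235·(4.900000 − 4.600000) / (0.199235 − (-0.163944)) = 4.900000 − (0.059771)/(0.363179) = 4.735424
h(4.735424) = 0.000495
u3 = 4.735424 − 0.000495·(4.735424 − 4.900000) / (0.000495 − 0.199235) = 4.735424 − (-0.000081)/(-0.198740) = 4.735014

4.7354, 4.7350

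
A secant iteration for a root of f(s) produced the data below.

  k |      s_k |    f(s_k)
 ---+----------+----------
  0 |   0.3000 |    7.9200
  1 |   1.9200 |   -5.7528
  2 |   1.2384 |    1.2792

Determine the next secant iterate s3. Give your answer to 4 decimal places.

s3 = 1.2384 − 1.2792·(1.2384 − 1.9200) / (1.2792 − (-5.7528))
   = 1.2384 − (-0.871903)/(7.032000) = 1.362391

1.3624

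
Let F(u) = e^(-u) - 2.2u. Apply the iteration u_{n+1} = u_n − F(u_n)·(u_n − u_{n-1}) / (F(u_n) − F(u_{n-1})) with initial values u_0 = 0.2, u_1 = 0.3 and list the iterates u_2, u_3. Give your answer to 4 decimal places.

0.3271, 0.3276

F(0.2) = 0.378731, F(0.3) = 0.080818
u_2 = 0.300000 − 0.080818·(0.300000 − 0.200000) / (0.080818 − 0.378731) = 0.300000 − (0.008082)/(-0.297913) = 0.327128
F(0.327128) = 0.001309
u_3 = 0.327128 − 0.001309·(0.327128 − 0.300000) / (0.001309 − 0.080818) = 0.327128 − (0.000036)/(-0.079509) = 0.327575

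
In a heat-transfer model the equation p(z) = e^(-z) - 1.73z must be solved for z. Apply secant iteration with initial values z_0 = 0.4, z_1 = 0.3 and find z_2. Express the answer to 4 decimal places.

p(0.4) = -0.021680, p(0.3) = 0.221818
z_2 = 0.300000 − 0.221818·(0.300000 − 0.400000) / (0.221818 − (-0.021680)) = 0.300000 − (-0.022182)/(0.243498) = 0.391096

0.3911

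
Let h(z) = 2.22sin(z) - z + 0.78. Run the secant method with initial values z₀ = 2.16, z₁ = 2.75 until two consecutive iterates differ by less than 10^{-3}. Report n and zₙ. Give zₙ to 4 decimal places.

h(2.16) = 0.465671, h(2.75) = -1.122713
z₂ = 2.750000 − (-1.122713)·(0.590000)/(-1.588384) = 2.332972;  |Δ| = 0.417028
h(2.332972) = 0.052832
z₃ = 2.332972 − 0.052832·(-0.417028)/(1.175545) = 2.351715;  |Δ| = 0.018742
h(2.351715) = 0.005079
z₄ = 2.351715 − 0.005079·(0.018742)/(-0.047753) = 2.353708;  |Δ| = 0.001994
h(2.353708) = -0.000033
z₅ = 2.353708 − (-0.000033)·(0.001994)/(-0.005112) = 2.353695;  |Δ| = 0.000013
|z₅ − z₄| = 0.000013 < 10^{-3}

n = 5, zₙ = 2.3537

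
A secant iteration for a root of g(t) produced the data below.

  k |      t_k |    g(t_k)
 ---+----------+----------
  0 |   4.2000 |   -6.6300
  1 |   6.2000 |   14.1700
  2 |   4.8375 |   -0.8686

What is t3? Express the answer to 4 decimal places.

t3 = 4.8375 − (-0.8686)·(4.8375 − 6.2000) / (-0.8686 − 14.1700)
   = 4.8375 − (1.183467)/(-15.038600) = 4.916195

4.9162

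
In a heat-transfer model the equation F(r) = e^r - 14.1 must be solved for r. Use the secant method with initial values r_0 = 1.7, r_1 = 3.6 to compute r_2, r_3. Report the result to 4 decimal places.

F(1.7) = -8.626053, F(3.6) = 22.498234
r_2 = 3.600000 − 22.498234·(3.600000 − 1.700000) / (22.498234 − (-8.626053)) = 3.600000 − (42.746645)/(31.124287) = 2.226582
F(2.226582) = -4.831863
r_3 = 2.226582 − (-4.831863)·(2.226582 − 3.600000) / (-4.831863 − 22.498234) = 2.226582 − (6.636167)/(-27.330098) = 2.469398

2.2266, 2.4694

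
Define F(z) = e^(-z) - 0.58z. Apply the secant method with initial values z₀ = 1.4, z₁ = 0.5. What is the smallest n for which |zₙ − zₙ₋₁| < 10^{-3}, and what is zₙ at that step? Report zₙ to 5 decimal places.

n = 5, zₙ = 0.78579

F(1.4) = -0.5654030, F(0.5) = 0.3165307
z₂ = 0.5000000 − 0.3165307·(-0.9000000)/(0.8819337) = 0.8230148;  |Δ| = 0.3230148
F(0.8230148) = -0.0382427
z₃ = 0.8230148 − (-0.0382427)·(0.3230148)/(-0.3547734) = 0.7881955;  |Δ| = 0.0348193
F(0.7881955) = -0.0024889
z₄ = 0.7881955 − (-0.0024889)·(-0.0348193)/(0.0357538) = 0.7857717;  |Δ| = 0.0024238
F(0.7857717) = 0.0000203
z₅ = 0.7857717 − 0.0000203·(-0.0024238)/(0.0025092) = 0.7857913;  |Δ| = 0.0000196
|z₅ − z₄| = 0.0000196 < 10^{-3}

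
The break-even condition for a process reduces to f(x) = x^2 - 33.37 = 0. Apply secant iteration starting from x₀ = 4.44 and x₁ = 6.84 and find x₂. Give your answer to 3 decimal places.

5.651

f(4.44) = -13.65640, f(6.84) = 13.41560
x₂ = 6.84000 − 13.41560·(6.84000 − 4.44000) / (13.41560 − (-13.65640)) = 6.84000 − (32.19744)/(27.07200) = 5.65067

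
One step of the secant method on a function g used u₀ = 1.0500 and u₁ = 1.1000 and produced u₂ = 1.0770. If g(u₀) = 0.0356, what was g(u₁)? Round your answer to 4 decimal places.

The secant line through (1.0500, 0.0356) and (1.1000, g(u₁)) crosses zero at u₂ = 1.0770.
So (1.0500, 0.0356), (1.1000, g(u₁)), (1.0770, 0) are collinear:
g(u₁) = 0.0356 · (1.1000 − 1.0770) / (1.0500 − 1.0770) = 0.0356 · (0.023000)/(-0.027000) = -0.030326

-0.0303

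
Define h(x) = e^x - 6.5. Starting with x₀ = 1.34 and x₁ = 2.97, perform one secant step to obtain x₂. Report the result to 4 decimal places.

1.6188

h(1.34) = -2.680956, h(2.97) = 12.991920
x₂ = 2.970000 − 12.991920·(2.970000 − 1.340000) / (12.991920 − (-2.680956)) = 2.970000 − (21.176829)/(15.672876) = 1.618823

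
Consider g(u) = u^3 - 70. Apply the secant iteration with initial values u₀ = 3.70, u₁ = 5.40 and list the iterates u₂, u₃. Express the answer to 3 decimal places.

4.008, 4.092

g(3.70) = -19.34700, g(5.40) = 87.46400
u₂ = 5.40000 − 87.46400·(5.40000 − 3.70000) / (87.46400 − (-19.34700)) = 5.40000 − (148.68880)/(106.81100) = 4.00793
g(4.00793) = -5.61879
u₃ = 4.00793 − (-5.61879)·(4.00793 − 5.40000) / (-5.61879 − 87.46400) = 4.00793 − (7.82177)/(-93.08279) = 4.09196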